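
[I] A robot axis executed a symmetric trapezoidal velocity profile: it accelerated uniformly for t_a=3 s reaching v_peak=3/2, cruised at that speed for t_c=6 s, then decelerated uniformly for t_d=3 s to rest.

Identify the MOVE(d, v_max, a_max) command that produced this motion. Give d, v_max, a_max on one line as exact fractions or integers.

a_max = (3/2)/3 = 1/2
d_a = ½·3/2·3 = 9/4; d_c = 3/2·6 = 9
d = 2·9/4 + 9 = 27/2
t_c = 6 > 0 → v_max = v_peak = 3/2

d=27/2 v_max=3/2 a_max=1/2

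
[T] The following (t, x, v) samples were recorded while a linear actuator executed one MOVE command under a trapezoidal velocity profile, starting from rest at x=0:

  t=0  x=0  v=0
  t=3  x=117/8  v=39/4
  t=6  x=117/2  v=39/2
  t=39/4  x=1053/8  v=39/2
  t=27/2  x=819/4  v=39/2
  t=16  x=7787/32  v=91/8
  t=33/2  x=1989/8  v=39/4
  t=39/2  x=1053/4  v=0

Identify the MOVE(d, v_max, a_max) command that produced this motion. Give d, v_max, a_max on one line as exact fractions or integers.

final state: t=39/2, x=1053/4, v=0 → d = 1053/4
a_max = (39/4−0)/(3−0) = 13/4
max v = 39/2 over t∈[6,27/2] → v_max = 39/2
check: 39/2·(6+15/2) = 1053/4 ✓

d=1053/4 v_max=39/2 a_max=13/4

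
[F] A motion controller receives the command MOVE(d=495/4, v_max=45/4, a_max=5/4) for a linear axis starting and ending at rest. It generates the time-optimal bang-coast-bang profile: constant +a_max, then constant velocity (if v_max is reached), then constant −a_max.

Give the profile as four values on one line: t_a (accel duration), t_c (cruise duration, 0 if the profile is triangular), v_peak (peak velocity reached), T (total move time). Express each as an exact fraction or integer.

(v_max)²/a_max = (45/4)²/(5/4) = 405/4
495/4 ≥ 405/4 → trapezoidal
t_a = (45/4)/(5/4) = 9; v_peak = 45/4
d_cruise = 495/4 − 405/4 = 45/2; t_c = (45/2)/(45/4) = 2
T = 2·9 + 2 = 20

t_a=9 t_c=2 v_peak=45/4 T=20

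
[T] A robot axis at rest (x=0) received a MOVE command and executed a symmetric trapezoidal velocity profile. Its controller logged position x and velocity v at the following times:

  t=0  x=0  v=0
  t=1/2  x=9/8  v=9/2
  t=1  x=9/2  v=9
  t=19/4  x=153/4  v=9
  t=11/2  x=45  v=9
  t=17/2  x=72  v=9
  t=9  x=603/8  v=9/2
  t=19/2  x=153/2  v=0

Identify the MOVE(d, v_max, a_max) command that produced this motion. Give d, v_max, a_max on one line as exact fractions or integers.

d=153/2 v_max=9 a_max=9

final state: t=19/2, x=153/2, v=0 → d = 153/2
a_max = (9/2−0)/(1/2−0) = 9
max v = 9 over t∈[1,17/2] → v_max = 9
check: 9·(1+15/2) = 153/2 ✓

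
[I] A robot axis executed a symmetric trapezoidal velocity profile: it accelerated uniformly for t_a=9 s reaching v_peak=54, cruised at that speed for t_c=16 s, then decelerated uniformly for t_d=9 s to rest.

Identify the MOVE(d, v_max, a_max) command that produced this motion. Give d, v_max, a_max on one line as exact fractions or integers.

a_max = 54/9 = 6
d_a = ½·54·9 = 243; d_c = 54·16 = 864
d = 2·243 + 864 = 1350
t_c = 16 > 0 → v_max = v_peak = 54

d=1350 v_max=54 a_max=6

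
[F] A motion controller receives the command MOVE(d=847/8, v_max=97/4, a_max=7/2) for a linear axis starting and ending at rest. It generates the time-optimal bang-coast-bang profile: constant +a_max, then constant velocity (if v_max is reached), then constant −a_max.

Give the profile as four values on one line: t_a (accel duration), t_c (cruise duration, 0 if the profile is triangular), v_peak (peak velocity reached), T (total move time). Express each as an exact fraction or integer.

t_a=11/2 t_c=0 v_peak=77/4 T=11

v_max²/a_max = (97/4)²/(7/2) = 9409/56
847/8 < 9409/56 so t_c = 0
v_peak = √(847/8·7/2) = √(5929/16) = 77/4
t_a = (77/4)/(7/2) = 11/2; t_c = 0
T = 2·11/2 = 11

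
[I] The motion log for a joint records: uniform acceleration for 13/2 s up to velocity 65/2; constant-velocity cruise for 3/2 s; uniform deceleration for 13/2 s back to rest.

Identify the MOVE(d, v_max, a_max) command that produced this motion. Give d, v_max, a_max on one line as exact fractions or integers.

d=260 v_max=65/2 a_max=5

a_max = (65/2)/(13/2) = 5
d_a = ½·65/2·13/2 = 845/8; d_c = 65/2·3/2 = 195/4
d = 2·845/8 + 195/4 = 260
t_c = 3/2 > 0 → v_max = v_peak = 65/2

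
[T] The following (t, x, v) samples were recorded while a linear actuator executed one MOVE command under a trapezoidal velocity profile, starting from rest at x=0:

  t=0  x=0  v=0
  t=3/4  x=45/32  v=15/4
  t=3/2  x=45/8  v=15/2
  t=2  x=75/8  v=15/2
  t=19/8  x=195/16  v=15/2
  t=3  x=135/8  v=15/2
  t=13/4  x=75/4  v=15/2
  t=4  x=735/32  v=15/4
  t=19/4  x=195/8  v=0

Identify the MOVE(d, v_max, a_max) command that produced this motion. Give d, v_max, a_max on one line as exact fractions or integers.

d=195/8 v_max=15/2 a_max=5

final state: t=19/4, x=195/8, v=0 → d = 195/8
a_max = (15/4−0)/(3/4−0) = 5
max v = 15/2 over t∈[3/2,13/4] → v_max = 15/2
check: 15/2·(3/2+7/4) = 195/8 ✓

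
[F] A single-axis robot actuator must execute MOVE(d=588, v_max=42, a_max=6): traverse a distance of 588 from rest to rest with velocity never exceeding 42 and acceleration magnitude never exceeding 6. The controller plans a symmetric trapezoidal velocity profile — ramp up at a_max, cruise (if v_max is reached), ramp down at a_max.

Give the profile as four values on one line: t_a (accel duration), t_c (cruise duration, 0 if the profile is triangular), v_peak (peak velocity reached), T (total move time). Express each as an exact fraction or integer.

t_a=7 t_c=7 v_peak=42 T=21

(v_max)²/a_max = 42²/6 = 294
588 ≥ 294 → trapezoidal
t_a = 42/6 = 7; v_peak = 42
d_cruise = 588 − 294 = 294; t_c = 294/42 = 7
T = 2·7 + 7 = 21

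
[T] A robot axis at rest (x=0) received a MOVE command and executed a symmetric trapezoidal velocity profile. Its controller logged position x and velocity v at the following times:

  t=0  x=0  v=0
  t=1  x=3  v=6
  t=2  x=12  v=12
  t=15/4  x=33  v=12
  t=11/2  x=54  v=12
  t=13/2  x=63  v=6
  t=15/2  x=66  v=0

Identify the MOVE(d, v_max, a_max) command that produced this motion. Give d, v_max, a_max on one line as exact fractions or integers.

d=66 v_max=12 a_max=6

final state: t=15/2, x=66, v=0 → d = 66
a_max = (6−0)/(1−0) = 6
max v = 12 over t∈[2,11/2] → v_max = 12
check: 12·(2+7/2) = 66 ✓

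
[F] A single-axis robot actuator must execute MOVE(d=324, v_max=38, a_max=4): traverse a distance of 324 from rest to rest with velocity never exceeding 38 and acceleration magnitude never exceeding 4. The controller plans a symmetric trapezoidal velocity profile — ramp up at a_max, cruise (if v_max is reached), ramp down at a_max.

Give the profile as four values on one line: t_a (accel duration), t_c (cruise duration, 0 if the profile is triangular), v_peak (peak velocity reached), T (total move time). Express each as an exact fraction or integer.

t_a=9 t_c=0 v_peak=36 T=18

(v_max)²/a_max = 38²/4 = 361
324 < 361 ⇒ no cruise
v_peak = √(324·4) = √1296 = 36
t_a = 36/4 = 9; t_c = 0
T = 2·9 = 18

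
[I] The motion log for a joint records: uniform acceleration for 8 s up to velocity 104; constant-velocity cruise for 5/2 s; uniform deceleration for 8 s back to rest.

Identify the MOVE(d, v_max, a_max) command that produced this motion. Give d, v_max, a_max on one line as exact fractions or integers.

d=1092 v_max=104 a_max=13

a_max = 104/8 = 13
d_a = ½·104·8 = 416; d_c = 104·5/2 = 260
d = 2·416 + 260 = 1092
t_c = 5/2 > 0 ⇒ limit active, v_max = 104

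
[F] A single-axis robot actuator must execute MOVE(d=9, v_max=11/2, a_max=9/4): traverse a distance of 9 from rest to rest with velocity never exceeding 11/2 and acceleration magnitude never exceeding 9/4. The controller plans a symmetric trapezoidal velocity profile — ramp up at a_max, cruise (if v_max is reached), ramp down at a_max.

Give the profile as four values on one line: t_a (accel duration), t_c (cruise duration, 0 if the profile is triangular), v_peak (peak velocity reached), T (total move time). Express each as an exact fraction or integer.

t_a=2 t_c=0 v_peak=9/2 T=4

(v_max)²/a_max = (11/2)²/(9/4) = 121/9
9 < 121/9 so t_c = 0
v_peak = √(9·9/4) = √(81/4) = 9/2
t_a = (9/2)/(9/4) = 2; t_c = 0
T = 2·2 = 4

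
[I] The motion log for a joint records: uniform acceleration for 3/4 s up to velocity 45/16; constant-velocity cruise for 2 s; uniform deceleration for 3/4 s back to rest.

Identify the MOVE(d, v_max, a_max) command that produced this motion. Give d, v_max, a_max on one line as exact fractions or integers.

a_max = (45/16)/(3/4) = 15/4
d_a = ½·45/16·3/4 = 135/128; d_c = 45/16·2 = 45/8
d = 2·135/128 + 45/8 = 495/64
t_c = 2 > 0 so v_max = 45/16

d=495/64 v_max=45/16 a_max=15/4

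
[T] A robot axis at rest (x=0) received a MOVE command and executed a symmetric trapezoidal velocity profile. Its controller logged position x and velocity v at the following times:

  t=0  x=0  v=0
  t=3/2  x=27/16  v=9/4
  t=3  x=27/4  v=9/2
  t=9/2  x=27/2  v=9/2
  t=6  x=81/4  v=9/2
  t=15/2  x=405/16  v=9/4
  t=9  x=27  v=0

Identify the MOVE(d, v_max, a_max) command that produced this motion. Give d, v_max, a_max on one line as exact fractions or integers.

d=27 v_max=9/2 a_max=3/2

final state: t=9, x=27, v=0 → d = 27
a_max = (9/4−0)/(3/2−0) = 3/2
max v = 9/2 over t∈[3,6] → v_max = 9/2
check: 9/2·(3+3) = 27 ✓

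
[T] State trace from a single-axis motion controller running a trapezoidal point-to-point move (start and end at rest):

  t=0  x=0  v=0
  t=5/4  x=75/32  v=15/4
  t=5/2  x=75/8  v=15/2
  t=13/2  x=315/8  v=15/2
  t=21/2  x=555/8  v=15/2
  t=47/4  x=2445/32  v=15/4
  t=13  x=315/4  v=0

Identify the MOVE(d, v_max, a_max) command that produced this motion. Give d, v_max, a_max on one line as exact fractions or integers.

d=315/4 v_max=15/2 a_max=3

final state: t=13, x=315/4, v=0 → d = 315/4
a_max = (15/4−0)/(5/4−0) = 3
max v = 15/2 over t∈[5/2,21/2] → v_max = 15/2
check: 15/2·(5/2+8) = 315/4 ✓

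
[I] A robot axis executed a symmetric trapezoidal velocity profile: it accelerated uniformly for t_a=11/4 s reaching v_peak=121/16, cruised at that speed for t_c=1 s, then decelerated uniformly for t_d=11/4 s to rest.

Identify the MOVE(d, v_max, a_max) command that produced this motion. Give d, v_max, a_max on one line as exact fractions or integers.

d=1815/64 v_max=121/16 a_max=11/4

a_max = (121/16)/(11/4) = 11/4
d_a = ½·121/16·11/4 = 1331/128; d_c = 121/16·1 = 121/16
d = 2·1331/128 + 121/16 = 1815/64
t_c = 1 > 0 → v_max = v_peak = 121/16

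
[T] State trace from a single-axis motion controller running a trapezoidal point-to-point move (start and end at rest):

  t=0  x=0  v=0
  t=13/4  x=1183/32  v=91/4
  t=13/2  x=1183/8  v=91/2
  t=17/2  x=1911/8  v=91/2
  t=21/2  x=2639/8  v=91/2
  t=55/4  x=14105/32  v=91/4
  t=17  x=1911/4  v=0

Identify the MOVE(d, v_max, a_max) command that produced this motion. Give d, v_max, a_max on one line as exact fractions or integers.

d=1911/4 v_max=91/2 a_max=7

final state: t=17, x=1911/4, v=0 → d = 1911/4
a_max = (91/4−0)/(13/4−0) = 7
max v = 91/2 over t∈[13/2,21/2] → v_max = 91/2
check: 91/2·(13/2+4) = 1911/4 ✓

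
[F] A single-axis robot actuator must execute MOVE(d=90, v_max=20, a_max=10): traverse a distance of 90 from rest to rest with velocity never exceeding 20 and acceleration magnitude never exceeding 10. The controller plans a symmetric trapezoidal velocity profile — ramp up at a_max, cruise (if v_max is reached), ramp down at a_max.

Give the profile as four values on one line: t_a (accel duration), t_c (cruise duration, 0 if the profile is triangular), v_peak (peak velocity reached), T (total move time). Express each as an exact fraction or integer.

(v_max)²/a_max = 20²/10 = 40
90 ≥ 40 so v_max reached
t_a = 20/10 = 2; v_peak = 20
d_cruise = 90 − 40 = 50; t_c = 50/20 = 5/2
T = 2·2 + 5/2 = 13/2

t_a=2 t_c=5/2 v_peak=20 T=13/2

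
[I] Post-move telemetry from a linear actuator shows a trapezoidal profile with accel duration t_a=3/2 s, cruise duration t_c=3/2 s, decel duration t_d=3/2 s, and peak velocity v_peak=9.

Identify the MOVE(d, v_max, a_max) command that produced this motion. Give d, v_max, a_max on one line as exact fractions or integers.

d=27 v_max=9 a_max=6

a_max = 9/(3/2) = 6
d_a = ½·9·3/2 = 27/4; d_c = 9·3/2 = 27/2
d = 2·27/4 + 27/2 = 27
t_c = 3/2 > 0 ⇒ limit active, v_max = 9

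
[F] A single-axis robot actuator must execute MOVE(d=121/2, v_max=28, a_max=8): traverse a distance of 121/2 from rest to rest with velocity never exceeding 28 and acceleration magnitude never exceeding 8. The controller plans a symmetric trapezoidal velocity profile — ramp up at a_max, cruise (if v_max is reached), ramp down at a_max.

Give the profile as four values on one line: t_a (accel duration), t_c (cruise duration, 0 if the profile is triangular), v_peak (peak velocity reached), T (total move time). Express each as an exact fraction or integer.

v_max²/a_max = 28²/8 = 98
121/2 < 98 ⇒ no cruise
v_peak = √(121/2·8) = √484 = 22
t_a = 22/8 = 11/4; t_c = 0
T = 2·11/4 = 11/2

t_a=11/4 t_c=0 v_peak=22 T=11/2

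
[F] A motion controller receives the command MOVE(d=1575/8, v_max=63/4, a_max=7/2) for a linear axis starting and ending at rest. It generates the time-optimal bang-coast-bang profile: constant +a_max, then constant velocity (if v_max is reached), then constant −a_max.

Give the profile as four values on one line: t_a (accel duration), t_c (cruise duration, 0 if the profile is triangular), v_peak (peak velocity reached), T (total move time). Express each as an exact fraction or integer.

t_a=9/2 t_c=8 v_peak=63/4 T=17

(v_max)²/a_max = (63/4)²/(7/2) = 567/8
1575/8 ≥ 567/8 so v_max reached
t_a = (63/4)/(7/2) = 9/2; v_peak = 63/4
d_cruise = 1575/8 − 567/8 = 126; t_c = 126/(63/4) = 8
T = 2·9/2 + 8 = 17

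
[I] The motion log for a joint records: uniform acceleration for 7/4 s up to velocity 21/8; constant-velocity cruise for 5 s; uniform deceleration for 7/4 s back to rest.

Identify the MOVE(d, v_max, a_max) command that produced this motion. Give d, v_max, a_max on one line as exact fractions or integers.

a_max = (21/8)/(7/4) = 3/2
d_a = ½·21/8·7/4 = 147/64; d_c = 21/8·5 = 105/8
d = 2·147/64 + 105/8 = 567/32
t_c = 5 > 0 → v_max = v_peak = 21/8

d=567/32 v_max=21/8 a_max=3/2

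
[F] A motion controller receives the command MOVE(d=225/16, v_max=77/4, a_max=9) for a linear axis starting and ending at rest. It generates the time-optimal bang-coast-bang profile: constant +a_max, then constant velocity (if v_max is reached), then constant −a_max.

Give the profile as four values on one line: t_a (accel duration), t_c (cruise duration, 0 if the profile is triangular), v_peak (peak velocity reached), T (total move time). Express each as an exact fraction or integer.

t_a=5/4 t_c=0 v_peak=45/4 T=5/2

v_max²/a_max = (77/4)²/9 = 5929/144
225/16 < 5929/144 → triangular
v_peak = √(225/16·9) = √(2025/16) = 45/4
t_a = (45/4)/9 = 5/4; t_c = 0
T = 2·5/4 = 5/2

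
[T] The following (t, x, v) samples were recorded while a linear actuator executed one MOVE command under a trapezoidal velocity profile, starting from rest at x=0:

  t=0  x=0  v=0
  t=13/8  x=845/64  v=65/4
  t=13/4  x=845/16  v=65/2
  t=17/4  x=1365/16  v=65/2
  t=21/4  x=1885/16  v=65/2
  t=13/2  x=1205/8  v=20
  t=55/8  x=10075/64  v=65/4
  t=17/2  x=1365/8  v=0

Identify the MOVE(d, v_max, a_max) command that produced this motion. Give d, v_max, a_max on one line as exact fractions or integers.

final state: t=17/2, x=1365/8, v=0 → d = 1365/8
a_max = (65/4−0)/(13/8−0) = 10
max v = 65/2 over t∈[13/4,21/4] → v_max = 65/2
check: 65/2·(13/4+2) = 1365/8 ✓

d=1365/8 v_max=65/2 a_max=10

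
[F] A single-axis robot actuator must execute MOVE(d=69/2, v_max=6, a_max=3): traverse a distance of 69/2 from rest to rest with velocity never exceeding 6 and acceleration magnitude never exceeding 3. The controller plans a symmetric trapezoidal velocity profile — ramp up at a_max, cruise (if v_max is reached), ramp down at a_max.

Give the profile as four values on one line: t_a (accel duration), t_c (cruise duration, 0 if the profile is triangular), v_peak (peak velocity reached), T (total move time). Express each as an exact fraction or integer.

v_max²/a_max = 6²/3 = 12
69/2 ≥ 12 ⇒ cruise phase
t_a = 6/3 = 2; v_peak = 6
d_cruise = 69/2 − 12 = 45/2; t_c = (45/2)/6 = 15/4
T = 2·2 + 15/4 = 31/4

t_a=2 t_c=15/4 v_peak=6 T=31/4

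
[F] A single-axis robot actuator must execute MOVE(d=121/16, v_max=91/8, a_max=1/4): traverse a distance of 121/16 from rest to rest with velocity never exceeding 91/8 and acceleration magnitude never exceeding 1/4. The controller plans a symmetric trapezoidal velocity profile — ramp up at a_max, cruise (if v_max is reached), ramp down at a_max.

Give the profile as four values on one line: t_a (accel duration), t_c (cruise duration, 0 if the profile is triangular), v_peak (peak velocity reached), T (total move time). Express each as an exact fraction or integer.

v_max²/a_max = (91/8)²/(1/4) = 8281/16
121/16 < 8281/16 ⇒ no cruise
v_peak = √(121/16·1/4) = √(121/64) = 11/8
t_a = (11/8)/(1/4) = 11/2; t_c = 0
T = 2·11/2 = 11

t_a=11/2 t_c=0 v_peak=11/8 T=11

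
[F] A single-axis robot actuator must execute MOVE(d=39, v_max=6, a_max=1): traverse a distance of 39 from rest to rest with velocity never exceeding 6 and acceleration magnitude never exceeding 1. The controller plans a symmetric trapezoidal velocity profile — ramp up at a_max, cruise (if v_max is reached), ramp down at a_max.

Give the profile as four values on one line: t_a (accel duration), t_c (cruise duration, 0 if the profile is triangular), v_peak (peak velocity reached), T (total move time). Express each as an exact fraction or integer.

t_a=6 t_c=1/2 v_peak=6 T=25/2

(v_max)²/a_max = 6²/1 = 36
39 ≥ 36 ⇒ cruise phase
t_a = 6/1 = 6; v_peak = 6
d_cruise = 39 − 36 = 3; t_c = 3/6 = 1/2
T = 2·6 + 1/2 = 25/2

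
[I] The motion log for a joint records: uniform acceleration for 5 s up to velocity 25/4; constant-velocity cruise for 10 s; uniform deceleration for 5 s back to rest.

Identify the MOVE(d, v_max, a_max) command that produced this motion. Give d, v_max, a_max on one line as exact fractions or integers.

a_max = (25/4)/5 = 5/4
d_a = ½·25/4·5 = 125/8; d_c = 25/4·10 = 125/2
d = 2·125/8 + 125/2 = 375/4
t_c = 10 > 0 → v_max = v_peak = 25/4

d=375/4 v_max=25/4 a_max=5/4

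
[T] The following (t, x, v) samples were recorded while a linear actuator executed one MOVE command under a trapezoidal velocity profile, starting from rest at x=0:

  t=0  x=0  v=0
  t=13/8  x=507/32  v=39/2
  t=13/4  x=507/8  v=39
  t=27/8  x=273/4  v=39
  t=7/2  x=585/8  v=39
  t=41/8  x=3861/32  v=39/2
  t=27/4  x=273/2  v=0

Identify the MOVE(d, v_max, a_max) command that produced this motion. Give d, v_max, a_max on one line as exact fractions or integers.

d=273/2 v_max=39 a_max=12

final state: t=27/4, x=273/2, v=0 → d = 273/2
a_max = (39/2−0)/(13/8−0) = 12
max v = 39 over t∈[13/4,7/2] → v_max = 39
check: 39·(13/4+1/4) = 273/2 ✓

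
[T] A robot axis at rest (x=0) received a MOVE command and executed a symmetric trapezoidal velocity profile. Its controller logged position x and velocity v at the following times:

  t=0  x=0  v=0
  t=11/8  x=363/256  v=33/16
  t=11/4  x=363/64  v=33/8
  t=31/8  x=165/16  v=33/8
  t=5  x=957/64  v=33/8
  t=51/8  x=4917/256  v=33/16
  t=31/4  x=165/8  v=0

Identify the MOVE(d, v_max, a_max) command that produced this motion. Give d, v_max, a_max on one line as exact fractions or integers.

d=165/8 v_max=33/8 a_max=3/2

final state: t=31/4, x=165/8, v=0 → d = 165/8
a_max = (33/16−0)/(11/8−0) = 3/2
max v = 33/8 over t∈[11/4,5] → v_max = 33/8
check: 33/8·(11/4+9/4) = 165/8 ✓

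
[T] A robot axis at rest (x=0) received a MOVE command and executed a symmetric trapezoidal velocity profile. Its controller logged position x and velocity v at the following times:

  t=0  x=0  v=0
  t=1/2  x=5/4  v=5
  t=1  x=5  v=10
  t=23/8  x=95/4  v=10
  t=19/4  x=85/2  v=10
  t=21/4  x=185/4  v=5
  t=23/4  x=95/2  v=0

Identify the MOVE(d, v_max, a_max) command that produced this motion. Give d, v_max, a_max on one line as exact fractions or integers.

final state: t=23/4, x=95/2, v=0 → d = 95/2
a_max = (5−0)/(1/2−0) = 10
max v = 10 over t∈[1,19/4] → v_max = 10
check: 10·(1+15/4) = 95/2 ✓

d=95/2 v_max=10 a_max=10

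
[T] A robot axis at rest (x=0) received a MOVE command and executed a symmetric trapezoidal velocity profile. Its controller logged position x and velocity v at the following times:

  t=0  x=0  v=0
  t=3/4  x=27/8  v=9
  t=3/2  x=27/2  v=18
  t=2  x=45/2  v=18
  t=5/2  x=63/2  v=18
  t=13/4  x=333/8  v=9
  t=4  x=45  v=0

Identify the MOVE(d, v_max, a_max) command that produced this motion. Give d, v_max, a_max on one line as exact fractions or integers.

d=45 v_max=18 a_max=12

final state: t=4, x=45, v=0 → d = 45
a_max = (9−0)/(3/4−0) = 12
max v = 18 over t∈[3/2,5/2] → v_max = 18
check: 18·(3/2+1) = 45 ✓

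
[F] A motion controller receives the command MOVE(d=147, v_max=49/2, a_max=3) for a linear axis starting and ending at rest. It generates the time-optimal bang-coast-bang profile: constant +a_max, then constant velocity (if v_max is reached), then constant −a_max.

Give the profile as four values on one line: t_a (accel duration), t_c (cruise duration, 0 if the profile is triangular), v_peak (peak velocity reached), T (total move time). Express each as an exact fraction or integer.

t_a=7 t_c=0 v_peak=21 T=14

vₘ²/aₘ = (49/2)²/3 = 2401/12
147 < 2401/12 so t_c = 0
v_peak = √(147·3) = √441 = 21
t_a = 21/3 = 7; t_c = 0
T = 2·7 = 14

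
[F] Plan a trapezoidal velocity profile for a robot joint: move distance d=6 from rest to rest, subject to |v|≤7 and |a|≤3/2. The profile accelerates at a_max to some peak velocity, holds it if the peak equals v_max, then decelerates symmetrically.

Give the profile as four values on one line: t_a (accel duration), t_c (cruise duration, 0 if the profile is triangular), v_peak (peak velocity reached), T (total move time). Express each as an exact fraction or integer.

(v_max)²/a_max = 7²/(3/2) = 98/3
6 < 98/3 → triangular
v_peak = √(6·3/2) = √9 = 3
t_a = 3/(3/2) = 2; t_c = 0
T = 2·2 = 4

t_a=2 t_c=0 v_peak=3 T=4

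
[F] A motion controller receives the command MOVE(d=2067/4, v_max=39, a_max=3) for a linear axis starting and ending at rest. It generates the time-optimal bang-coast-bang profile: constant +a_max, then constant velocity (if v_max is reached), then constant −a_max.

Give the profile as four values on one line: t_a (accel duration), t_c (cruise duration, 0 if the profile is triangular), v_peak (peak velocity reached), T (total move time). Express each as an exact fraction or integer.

t_a=13 t_c=1/4 v_peak=39 T=105/4

(v_max)²/a_max = 39²/3 = 507
2067/4 ≥ 507 ⇒ cruise phase
t_a = 39/3 = 13; v_peak = 39
d_cruise = 2067/4 − 507 = 39/4; t_c = (39/4)/39 = 1/4
T = 2·13 + 1/4 = 105/4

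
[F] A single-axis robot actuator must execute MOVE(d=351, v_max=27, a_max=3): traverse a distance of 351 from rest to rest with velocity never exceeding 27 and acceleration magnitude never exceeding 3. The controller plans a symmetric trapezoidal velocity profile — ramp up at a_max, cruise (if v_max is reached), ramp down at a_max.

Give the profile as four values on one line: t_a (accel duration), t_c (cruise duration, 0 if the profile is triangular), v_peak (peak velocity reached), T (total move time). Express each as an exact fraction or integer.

v_max²/a_max = 27²/3 = 243
351 ≥ 243 → trapezoidal
t_a = 27/3 = 9; v_peak = 27
d_cruise = 351 − 243 = 108; t_c = 108/27 = 4
T = 2·9 + 4 = 22

t_a=9 t_c=4 v_peak=27 T=22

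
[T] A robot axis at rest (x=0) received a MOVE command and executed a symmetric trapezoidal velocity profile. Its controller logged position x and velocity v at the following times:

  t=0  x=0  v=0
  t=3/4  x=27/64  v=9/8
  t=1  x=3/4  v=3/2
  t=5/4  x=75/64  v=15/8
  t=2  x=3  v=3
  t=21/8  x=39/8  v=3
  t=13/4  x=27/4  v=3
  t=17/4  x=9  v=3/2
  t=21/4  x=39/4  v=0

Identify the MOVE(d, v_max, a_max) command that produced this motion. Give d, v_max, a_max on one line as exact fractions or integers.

final state: t=21/4, x=39/4, v=0 → d = 39/4
a_max = (9/8−0)/(3/4−0) = 3/2
max v = 3 over t∈[2,13/4] → v_max = 3
check: 3·(2+5/4) = 39/4 ✓

d=39/4 v_max=3 a_max=3/2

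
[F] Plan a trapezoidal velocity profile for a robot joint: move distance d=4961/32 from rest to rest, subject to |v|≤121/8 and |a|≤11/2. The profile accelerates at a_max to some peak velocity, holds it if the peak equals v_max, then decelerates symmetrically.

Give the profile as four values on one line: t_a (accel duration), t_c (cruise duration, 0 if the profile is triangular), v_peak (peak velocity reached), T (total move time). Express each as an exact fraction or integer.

t_a=11/4 t_c=15/2 v_peak=121/8 T=13

v_max²/a_max = (121/8)²/(11/2) = 1331/32
4961/32 ≥ 1331/32 → trapezoidal
t_a = (121/8)/(11/2) = 11/4; v_peak = 121/8
d_cruise = 4961/32 − 1331/32 = 1815/16; t_c = (1815/16)/(121/8) = 15/2
T = 2·11/4 + 15/2 = 13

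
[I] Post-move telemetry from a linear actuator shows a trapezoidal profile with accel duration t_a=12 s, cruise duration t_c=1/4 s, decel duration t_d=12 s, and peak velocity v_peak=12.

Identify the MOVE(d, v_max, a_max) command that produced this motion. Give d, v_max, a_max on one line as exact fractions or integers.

a_max = 12/12 = 1
d_a = ½·12·12 = 72; d_c = 12·1/4 = 3
d = 2·72 + 3 = 147
t_c = 1/4 > 0 so v_max = 12

d=147 v_max=12 a_max=1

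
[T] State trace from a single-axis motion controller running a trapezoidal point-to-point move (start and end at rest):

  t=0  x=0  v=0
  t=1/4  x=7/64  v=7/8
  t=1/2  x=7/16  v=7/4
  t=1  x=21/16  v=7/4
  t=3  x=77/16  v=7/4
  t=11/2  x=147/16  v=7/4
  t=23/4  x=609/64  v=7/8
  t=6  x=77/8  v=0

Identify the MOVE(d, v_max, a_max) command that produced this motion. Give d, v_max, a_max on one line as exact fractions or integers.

final state: t=6, x=77/8, v=0 → d = 77/8
a_max = (7/8−0)/(1/4−0) = 7/2
max v = 7/4 over t∈[1/2,11/2] → v_max = 7/4
check: 7/4·(1/2+5) = 77/8 ✓

d=77/8 v_max=7/4 a_max=7/2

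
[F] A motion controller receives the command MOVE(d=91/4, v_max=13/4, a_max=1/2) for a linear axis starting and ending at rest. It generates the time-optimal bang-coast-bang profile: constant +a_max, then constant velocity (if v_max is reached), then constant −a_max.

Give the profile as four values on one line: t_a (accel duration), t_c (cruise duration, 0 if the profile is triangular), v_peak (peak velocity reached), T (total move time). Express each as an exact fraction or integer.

t_a=13/2 t_c=1/2 v_peak=13/4 T=27/2

vₘ²/aₘ = (13/4)²/(1/2) = 169/8
91/4 ≥ 169/8 → trapezoidal
t_a = (13/4)/(1/2) = 13/2; v_peak = 13/4
d_cruise = 91/4 − 169/8 = 13/8; t_c = (13/8)/(13/4) = 1/2
T = 2·13/2 + 1/2 = 27/2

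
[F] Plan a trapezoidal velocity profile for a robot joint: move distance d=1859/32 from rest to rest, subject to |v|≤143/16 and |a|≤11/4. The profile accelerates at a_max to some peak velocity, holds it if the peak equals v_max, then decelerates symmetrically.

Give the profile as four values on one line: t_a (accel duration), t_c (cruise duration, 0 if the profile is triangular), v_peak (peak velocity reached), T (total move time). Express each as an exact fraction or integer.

v_max²/a_max = (143/16)²/(11/4) = 1859/64
1859/32 ≥ 1859/64 ⇒ cruise phase
t_a = (143/16)/(11/4) = 13/4; v_peak = 143/16
d_cruise = 1859/32 − 1859/64 = 1859/64; t_c = (1859/64)/(143/16) = 13/4
T = 2·13/4 + 13/4 = 39/4

t_a=13/4 t_c=13/4 v_peak=143/16 T=39/4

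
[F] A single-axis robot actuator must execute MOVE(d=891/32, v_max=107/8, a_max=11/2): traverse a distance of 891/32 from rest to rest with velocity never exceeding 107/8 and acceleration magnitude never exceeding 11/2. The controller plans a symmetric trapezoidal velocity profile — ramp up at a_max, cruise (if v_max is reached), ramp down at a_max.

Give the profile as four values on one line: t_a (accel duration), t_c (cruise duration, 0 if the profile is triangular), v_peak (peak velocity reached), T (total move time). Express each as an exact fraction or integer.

(v_max)²/a_max = (107/8)²/(11/2) = 11449/352
891/32 < 11449/352 so t_c = 0
v_peak = √(891/32·11/2) = √(9801/64) = 99/8
t_a = (99/8)/(11/2) = 9/4; t_c = 0
T = 2·9/4 = 9/2

t_a=9/4 t_c=0 v_peak=99/8 T=9/2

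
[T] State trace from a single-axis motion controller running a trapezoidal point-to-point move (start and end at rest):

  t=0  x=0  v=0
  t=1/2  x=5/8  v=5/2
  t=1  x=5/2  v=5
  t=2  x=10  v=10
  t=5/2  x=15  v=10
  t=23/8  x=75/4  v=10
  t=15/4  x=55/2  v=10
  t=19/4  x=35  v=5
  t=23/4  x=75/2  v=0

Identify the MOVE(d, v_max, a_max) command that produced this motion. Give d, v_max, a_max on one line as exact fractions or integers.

final state: t=23/4, x=75/2, v=0 → d = 75/2
a_max = (5/2−0)/(1/2−0) = 5
max v = 10 over t∈[2,15/4] → v_max = 10
check: 10·(2+7/4) = 75/2 ✓

d=75/2 v_max=10 a_max=5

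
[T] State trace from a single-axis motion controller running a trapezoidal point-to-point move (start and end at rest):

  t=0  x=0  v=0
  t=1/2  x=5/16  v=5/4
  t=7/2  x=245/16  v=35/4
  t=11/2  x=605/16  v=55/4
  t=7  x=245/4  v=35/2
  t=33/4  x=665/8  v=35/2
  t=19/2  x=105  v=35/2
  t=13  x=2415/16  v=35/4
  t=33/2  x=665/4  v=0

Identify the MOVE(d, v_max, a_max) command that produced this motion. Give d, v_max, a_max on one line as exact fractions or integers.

d=665/4 v_max=35/2 a_max=5/2

final state: t=33/2, x=665/4, v=0 → d = 665/4
a_max = (5/4−0)/(1/2−0) = 5/2
max v = 35/2 over t∈[7,19/2] → v_max = 35/2
check: 35/2·(7+5/2) = 665/4 ✓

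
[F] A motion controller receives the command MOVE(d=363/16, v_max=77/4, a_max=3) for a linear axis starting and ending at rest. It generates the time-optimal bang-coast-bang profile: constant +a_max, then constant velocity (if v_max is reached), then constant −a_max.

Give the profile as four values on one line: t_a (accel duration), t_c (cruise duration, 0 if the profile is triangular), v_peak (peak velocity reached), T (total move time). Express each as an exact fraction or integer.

t_a=11/4 t_c=0 v_peak=33/4 T=11/2

vₘ²/aₘ = (77/4)²/3 = 5929/48
363/16 < 5929/48 so t_c = 0
v_peak = √(363/16·3) = √(1089/16) = 33/4
t_a = (33/4)/3 = 11/4; t_c = 0
T = 2·11/4 = 11/2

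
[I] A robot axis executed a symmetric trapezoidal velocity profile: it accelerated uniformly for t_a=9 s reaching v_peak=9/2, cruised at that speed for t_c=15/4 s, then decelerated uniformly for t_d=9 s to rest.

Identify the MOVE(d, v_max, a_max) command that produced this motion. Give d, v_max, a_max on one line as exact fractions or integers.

d=459/8 v_max=9/2 a_max=1/2

a_max = (9/2)/9 = 1/2
d_a = ½·9/2·9 = 81/4; d_c = 9/2·15/4 = 135/8
d = 2·81/4 + 135/8 = 459/8
t_c = 15/4 > 0 ⇒ limit active, v_max = 9/2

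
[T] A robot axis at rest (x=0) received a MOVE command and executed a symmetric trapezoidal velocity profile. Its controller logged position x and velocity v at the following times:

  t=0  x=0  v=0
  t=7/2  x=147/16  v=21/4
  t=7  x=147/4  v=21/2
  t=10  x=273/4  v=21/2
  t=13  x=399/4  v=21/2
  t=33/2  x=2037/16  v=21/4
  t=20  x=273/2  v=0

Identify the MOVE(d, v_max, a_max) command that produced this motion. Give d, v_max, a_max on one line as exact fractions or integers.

final state: t=20, x=273/2, v=0 → d = 273/2
a_max = (21/4−0)/(7/2−0) = 3/2
max v = 21/2 over t∈[7,13] → v_max = 21/2
check: 21/2·(7+6) = 273/2 ✓

d=273/2 v_max=21/2 a_max=3/2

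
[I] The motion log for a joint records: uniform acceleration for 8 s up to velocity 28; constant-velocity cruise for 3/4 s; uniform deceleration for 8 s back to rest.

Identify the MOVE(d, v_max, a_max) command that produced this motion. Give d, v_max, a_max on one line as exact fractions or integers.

d=245 v_max=28 a_max=7/2

a_max = 28/8 = 7/2
d_a = ½·28·8 = 112; d_c = 28·3/4 = 21
d = 2·112 + 21 = 245
t_c = 3/4 > 0 → v_max = v_peak = 28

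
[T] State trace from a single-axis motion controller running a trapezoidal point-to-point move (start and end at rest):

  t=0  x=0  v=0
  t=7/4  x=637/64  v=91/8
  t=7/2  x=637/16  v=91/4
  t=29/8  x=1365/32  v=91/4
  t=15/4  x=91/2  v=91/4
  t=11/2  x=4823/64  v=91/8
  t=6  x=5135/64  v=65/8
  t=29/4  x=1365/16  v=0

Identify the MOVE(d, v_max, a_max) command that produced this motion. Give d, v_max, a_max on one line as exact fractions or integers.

d=1365/16 v_max=91/4 a_max=13/2

final state: t=29/4, x=1365/16, v=0 → d = 1365/16
a_max = (91/8−0)/(7/4−0) = 13/2
max v = 91/4 over t∈[7/2,15/4] → v_max = 91/4
check: 91/4·(7/2+1/4) = 1365/16 ✓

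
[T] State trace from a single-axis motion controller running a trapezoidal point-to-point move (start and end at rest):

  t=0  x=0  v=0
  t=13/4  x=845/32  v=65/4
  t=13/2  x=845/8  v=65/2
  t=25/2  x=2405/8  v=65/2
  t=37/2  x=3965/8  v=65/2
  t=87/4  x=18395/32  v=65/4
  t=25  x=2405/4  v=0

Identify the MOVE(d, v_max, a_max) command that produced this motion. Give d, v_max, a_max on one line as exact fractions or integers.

final state: t=25, x=2405/4, v=0 → d = 2405/4
a_max = (65/4−0)/(13/4−0) = 5
max v = 65/2 over t∈[13/2,37/2] → v_max = 65/2
check: 65/2·(13/2+12) = 2405/4 ✓

d=2405/4 v_max=65/2 a_max=5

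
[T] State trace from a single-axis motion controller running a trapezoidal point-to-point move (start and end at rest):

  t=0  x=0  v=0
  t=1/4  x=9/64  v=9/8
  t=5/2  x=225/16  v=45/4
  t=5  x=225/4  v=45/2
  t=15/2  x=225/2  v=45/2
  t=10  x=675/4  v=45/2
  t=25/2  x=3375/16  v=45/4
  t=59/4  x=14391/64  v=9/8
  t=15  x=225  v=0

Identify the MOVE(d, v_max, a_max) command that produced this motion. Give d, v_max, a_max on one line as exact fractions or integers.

final state: t=15, x=225, v=0 → d = 225
a_max = (9/8−0)/(1/4−0) = 9/2
max v = 45/2 over t∈[5,10] → v_max = 45/2
check: 45/2·(5+5) = 225 ✓

d=225 v_max=45/2 a_max=9/2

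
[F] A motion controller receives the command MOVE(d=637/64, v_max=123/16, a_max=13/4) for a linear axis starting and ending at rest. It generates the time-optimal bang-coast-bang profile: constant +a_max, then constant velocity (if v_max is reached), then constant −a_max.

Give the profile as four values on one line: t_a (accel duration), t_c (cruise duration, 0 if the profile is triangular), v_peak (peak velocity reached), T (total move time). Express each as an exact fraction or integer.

t_a=7/4 t_c=0 v_peak=91/16 T=7/2

v_max²/a_max = (123/16)²/(13/4) = 15129/832
637/64 < 15129/832 → triangular
v_peak = √(637/64·13/4) = √(8281/256) = 91/16
t_a = (91/16)/(13/4) = 7/4; t_c = 0
T = 2·7/4 = 7/2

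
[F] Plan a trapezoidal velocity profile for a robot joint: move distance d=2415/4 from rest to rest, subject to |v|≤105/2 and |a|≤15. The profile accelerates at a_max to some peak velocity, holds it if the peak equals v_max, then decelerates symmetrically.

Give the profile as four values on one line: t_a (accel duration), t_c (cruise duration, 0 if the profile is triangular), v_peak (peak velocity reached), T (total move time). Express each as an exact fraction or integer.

t_a=7/2 t_c=8 v_peak=105/2 T=15

(v_max)²/a_max = (105/2)²/15 = 735/4
2415/4 ≥ 735/4 → trapezoidal
t_a = (105/2)/15 = 7/2; v_peak = 105/2
d_cruise = 2415/4 − 735/4 = 420; t_c = 420/(105/2) = 8
T = 2·7/2 + 8 = 15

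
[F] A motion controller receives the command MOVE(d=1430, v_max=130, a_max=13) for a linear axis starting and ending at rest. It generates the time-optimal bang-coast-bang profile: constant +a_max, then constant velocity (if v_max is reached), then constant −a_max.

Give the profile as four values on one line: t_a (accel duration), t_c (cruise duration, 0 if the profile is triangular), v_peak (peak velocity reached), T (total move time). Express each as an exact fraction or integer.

vₘ²/aₘ = 130²/13 = 1300
1430 ≥ 1300 → trapezoidal
t_a = 130/13 = 10; v_peak = 130
d_cruise = 1430 − 1300 = 130; t_c = 130/130 = 1
T = 2·10 + 1 = 21

t_a=10 t_c=1 v_peak=130 T=21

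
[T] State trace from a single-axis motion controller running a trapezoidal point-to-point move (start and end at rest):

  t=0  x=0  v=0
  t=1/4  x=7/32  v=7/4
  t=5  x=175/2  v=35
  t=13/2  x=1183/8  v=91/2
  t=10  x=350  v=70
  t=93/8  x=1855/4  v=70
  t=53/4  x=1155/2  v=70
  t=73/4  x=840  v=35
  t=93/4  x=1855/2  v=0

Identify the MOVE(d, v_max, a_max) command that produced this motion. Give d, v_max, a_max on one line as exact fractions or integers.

d=1855/2 v_max=70 a_max=7

final state: t=93/4, x=1855/2, v=0 → d = 1855/2
a_max = (7/4−0)/(1/4−0) = 7
max v = 70 over t∈[10,53/4] → v_max = 70
check: 70·(10+13/4) = 1855/2 ✓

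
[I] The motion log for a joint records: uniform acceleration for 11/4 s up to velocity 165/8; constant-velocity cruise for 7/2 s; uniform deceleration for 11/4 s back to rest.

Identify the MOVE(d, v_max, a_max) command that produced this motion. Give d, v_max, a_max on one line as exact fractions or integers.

a_max = (165/8)/(11/4) = 15/2
d_a = ½·165/8·11/4 = 1815/64; d_c = 165/8·7/2 = 1155/16
d = 2·1815/64 + 1155/16 = 4125/32
t_c = 7/2 > 0 → v_max = v_peak = 165/8

d=4125/32 v_max=165/8 a_max=15/2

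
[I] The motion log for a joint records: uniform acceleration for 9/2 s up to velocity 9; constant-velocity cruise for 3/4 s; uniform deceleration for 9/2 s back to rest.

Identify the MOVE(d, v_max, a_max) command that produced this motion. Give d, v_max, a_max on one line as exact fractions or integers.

a_max = 9/(9/2) = 2
d_a = ½·9·9/2 = 81/4; d_c = 9·3/4 = 27/4
d = 2·81/4 + 27/4 = 189/4
t_c = 3/4 > 0 → v_max = v_peak = 9

d=189/4 v_max=9 a_max=2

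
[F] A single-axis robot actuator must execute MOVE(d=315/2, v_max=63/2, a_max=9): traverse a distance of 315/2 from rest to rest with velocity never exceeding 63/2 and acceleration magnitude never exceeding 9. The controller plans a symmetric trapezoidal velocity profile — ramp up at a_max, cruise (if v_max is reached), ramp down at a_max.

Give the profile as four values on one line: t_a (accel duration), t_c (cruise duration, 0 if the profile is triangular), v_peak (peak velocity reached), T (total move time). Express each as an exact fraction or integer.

t_a=7/2 t_c=3/2 v_peak=63/2 T=17/2

v_max²/a_max = (63/2)²/9 = 441/4
315/2 ≥ 441/4 → trapezoidal
t_a = (63/2)/9 = 7/2; v_peak = 63/2
d_cruise = 315/2 − 441/4 = 189/4; t_c = (189/4)/(63/2) = 3/2
T = 2·7/2 + 3/2 = 17/2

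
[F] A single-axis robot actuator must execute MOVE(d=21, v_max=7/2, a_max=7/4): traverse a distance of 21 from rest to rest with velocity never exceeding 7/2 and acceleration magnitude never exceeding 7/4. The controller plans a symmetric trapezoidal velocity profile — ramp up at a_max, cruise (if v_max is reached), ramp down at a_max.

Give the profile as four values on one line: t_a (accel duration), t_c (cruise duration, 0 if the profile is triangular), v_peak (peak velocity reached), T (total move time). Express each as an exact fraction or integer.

(v_max)²/a_max = (7/2)²/(7/4) = 7
21 ≥ 7 → trapezoidal
t_a = (7/2)/(7/4) = 2; v_peak = 7/2
d_cruise = 21 − 7 = 14; t_c = 14/(7/2) = 4
T = 2·2 + 4 = 8

t_a=2 t_c=4 v_peak=7/2 T=8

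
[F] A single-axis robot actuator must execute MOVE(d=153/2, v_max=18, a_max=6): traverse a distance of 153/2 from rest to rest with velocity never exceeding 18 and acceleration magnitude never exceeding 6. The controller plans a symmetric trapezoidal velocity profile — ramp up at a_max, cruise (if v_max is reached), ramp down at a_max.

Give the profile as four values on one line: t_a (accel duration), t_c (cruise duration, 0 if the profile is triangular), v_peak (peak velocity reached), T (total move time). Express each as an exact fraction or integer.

t_a=3 t_c=5/4 v_peak=18 T=29/4

vₘ²/aₘ = 18²/6 = 54
153/2 ≥ 54 ⇒ cruise phase
t_a = 18/6 = 3; v_peak = 18
d_cruise = 153/2 − 54 = 45/2; t_c = (45/2)/18 = 5/4
T = 2·3 + 5/4 = 29/4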